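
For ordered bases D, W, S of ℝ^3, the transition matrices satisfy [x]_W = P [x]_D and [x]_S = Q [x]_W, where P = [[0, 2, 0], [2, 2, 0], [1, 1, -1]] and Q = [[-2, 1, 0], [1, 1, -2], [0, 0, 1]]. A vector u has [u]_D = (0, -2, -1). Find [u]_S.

(4, -6, -1)

Composing the changes, [u]_S = Q P [u]_D.
Q P = [[2, -2, 0], [0, 2, 2], [1, 1, -1]]; applying this to (0, -2, -1) gives (4, -6, -1).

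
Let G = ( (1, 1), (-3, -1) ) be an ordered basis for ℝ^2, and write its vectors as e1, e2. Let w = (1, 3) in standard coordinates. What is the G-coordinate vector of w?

[w]_G is the unique c with M c = w, where M has columns e1, e2.
System: c_1 - 3c_2 = 1, c_1 - c_2 = 3; solving gives c_1 = 4, c_2 = 1.
Check: 4e1 + e2 = (1, 3).

(4, 1)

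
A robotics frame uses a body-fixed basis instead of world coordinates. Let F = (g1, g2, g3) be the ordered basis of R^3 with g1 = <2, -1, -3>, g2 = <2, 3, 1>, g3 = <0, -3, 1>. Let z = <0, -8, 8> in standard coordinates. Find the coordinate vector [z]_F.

Write z = c_1 g1 + ... + c_3 g3 and solve for the c_i.
Gaussian elimination on [M | z] yields c = (-1, 1, 4).
Check: -g1 + g2 + 4g3 = <0, -8, 8>.

<-1, 1, 4>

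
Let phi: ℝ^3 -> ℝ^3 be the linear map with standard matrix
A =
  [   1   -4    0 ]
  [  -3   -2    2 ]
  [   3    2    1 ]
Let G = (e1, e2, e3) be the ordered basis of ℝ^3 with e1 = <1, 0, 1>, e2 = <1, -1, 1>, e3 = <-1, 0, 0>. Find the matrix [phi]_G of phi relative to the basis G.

With P the matrix whose columns are e1, ..., e3, [phi]_G = P^(-1) A P.
Column by column: phi(e1) = A e1 = <1, -1, 4>; its G-coordinates <3, 1, 3> give column 1.
Continuing for each basis vector yields [phi]_G = [[3, 3, 0], [1, -1, -3], [3, -3, -2]].

[[3, 3, 0], [1, -1, -3], [3, -3, -2]]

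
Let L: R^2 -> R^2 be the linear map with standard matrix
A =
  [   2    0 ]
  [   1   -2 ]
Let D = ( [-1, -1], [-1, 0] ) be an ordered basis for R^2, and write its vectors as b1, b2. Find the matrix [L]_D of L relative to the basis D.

The j-th column of [L]_D is [L(bj)]_D.
L(b1) = A b1 = [-2, 1] = -b1 + 3b2, so column 1 is [-1, 3].
Repeating for b2 and assembling the columns gives [[-1, 1], [3, 1]].

[[-1, 1], [3, 1]]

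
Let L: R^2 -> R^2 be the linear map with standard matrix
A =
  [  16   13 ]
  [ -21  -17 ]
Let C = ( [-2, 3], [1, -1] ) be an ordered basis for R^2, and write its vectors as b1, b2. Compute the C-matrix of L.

The j-th column of [L]_C is [L(bj)]_C.
L(b1) = A b1 = [7, -9] = -2b1 + 3b2, so column 1 is [-2, 3].
Repeating for b2 and assembling the columns gives [[-2, -1], [3, 1]].

[[-2, -1], [3, 1]]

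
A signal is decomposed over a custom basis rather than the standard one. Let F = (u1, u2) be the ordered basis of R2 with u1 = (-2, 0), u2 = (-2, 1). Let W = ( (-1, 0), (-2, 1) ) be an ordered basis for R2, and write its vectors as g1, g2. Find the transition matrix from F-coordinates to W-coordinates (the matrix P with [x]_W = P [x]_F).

Column j of P is [uj]_W, since P maps F-coordinates to W-coordinates.
Expressing u1 in W: u1 = 2g1 + 0·g2, so column 1 of P is (2, 0).
Doing the same for each uj gives P = [[2, 0], [0, 1]].

[[2, 0], [0, 1]]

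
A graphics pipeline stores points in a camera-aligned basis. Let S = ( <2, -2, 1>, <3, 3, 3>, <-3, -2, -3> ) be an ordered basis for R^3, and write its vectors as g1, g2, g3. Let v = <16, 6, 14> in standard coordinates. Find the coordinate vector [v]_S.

[v]_S is the unique c with M c = v, where M has columns g1, ..., g3.
Solving this 3x3 system gives c = (2, 2, -2).
Check: 2g1 + 2g2 - 2g3 = <16, 6, 14>.

<2, 2, -2>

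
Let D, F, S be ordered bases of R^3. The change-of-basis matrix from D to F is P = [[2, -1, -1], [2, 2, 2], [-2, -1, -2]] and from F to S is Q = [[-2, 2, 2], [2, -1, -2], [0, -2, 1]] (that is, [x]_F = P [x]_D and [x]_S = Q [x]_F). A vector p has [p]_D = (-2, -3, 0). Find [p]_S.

First [p]_F = P [p]_D = (-1, -10, 7).
Then [p]_S = Q [p]_F = (-4, -6, 27).

(-4, -6, 27)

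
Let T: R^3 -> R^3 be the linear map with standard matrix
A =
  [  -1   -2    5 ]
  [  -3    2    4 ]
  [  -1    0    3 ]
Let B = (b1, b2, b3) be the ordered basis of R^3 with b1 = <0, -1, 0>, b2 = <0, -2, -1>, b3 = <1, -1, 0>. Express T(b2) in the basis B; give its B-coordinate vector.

Column 2 of [T]_B is the B-coordinate vector of T(b2).
In standard coordinates T(b2) = A b2 = <-1, -8, -3>.
Converting to B: <-1, -8, -3> = 3b1 + 3b2 - b3, so the coordinate vector is <3, 3, -1>.

<3, 3, -1>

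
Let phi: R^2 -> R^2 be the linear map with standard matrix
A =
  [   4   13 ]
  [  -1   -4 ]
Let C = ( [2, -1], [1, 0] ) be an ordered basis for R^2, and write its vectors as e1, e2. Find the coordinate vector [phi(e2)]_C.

[1, 2]

Compute phi(e2) = A e2 = [4, -1] in standard coordinates.
Then write this in C-coordinates: solve for y in y_1 e1 + y_2 e2 = [4, -1].
This gives y = [1, 2], which is column 2 of [phi]_C.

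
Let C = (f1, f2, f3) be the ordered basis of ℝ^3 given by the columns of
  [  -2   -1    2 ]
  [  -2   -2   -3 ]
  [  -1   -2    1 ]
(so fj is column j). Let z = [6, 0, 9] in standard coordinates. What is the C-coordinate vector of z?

We seek scalars with c_1 f1 + ... + c_3 f3 = z; equivalently solve M c = z where the columns of M are f1, ..., f3.
Gaussian elimination on [M | z] yields c = (1, -4, 2).
Check: f1 - 4f2 + 2f3 = [6, 0, 9].

[1, -4, 2]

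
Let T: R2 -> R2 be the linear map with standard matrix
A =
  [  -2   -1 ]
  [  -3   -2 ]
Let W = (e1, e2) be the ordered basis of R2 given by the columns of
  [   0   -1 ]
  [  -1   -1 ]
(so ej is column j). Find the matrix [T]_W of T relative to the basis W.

The j-th column of [T]_W is [T(ej)]_W.
T(e1) = A e1 = (1, 2) = -e1 - e2, so column 1 is (-1, -1).
Repeating for e2 and assembling the columns gives [[-1, -2], [-1, -3]].

[[-1, -2], [-1, -3]]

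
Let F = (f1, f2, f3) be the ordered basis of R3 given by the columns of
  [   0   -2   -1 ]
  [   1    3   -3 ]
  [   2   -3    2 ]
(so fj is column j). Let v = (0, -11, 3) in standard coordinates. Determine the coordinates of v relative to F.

[v]_F is the unique c with M c = v, where M has columns f1, ..., f3.
Row-reducing the augmented matrix [M | v] gives c = (-2, -1, 2).
Check: -2f1 - f2 + 2f3 = (0, -11, 3).

(-2, -1, 2)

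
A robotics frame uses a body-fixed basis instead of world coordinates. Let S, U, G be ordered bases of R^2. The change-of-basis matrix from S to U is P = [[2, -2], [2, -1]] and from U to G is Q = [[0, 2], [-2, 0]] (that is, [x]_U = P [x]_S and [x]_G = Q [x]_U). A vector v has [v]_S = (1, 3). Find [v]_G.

First [v]_U = P [v]_S = (-4, -1).
Then [v]_G = Q [v]_U = (-2, 8).

(-2, 8)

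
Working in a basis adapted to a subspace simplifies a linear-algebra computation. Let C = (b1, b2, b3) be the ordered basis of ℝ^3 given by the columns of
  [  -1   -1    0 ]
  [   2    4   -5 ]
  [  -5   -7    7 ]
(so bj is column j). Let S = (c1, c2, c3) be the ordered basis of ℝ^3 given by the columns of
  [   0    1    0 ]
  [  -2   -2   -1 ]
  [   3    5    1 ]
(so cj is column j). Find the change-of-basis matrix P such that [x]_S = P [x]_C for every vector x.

[[0, 0, 2], [-1, -1, 0], [0, -2, 1]]

Let M have columns bj and N have columns cj. Then for every x, N [x]_S = x = M [x]_C, so P = N^(-1) M.
Since det N = -1, N^(-1) has integer entries; multiplying gives P = [[0, 0, 2], [-1, -1, 0], [0, -2, 1]].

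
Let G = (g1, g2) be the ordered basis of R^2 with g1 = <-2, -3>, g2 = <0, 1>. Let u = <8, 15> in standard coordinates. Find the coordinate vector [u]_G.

<-4, 3>

Write u = c_1 g1 + c_2 g2 and solve for the c_i.
System: -2c_1 + 0c_2 = 8, -3c_1 + c_2 = 15; solving gives c_1 = -4, c_2 = 3.
Check: -4g1 + 3g2 = <8, 15>.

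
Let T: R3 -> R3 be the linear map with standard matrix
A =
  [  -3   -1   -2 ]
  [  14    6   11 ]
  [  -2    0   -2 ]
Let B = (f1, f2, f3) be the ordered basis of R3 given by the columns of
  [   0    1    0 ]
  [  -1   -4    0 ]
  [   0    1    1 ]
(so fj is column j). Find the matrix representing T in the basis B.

The j-th column of [T]_B is [T(fj)]_B.
T(f1) = A f1 = <1, -6, 0> = 2f1 + f2 - f3, so column 1 is <2, 1, -1>.
Repeating for f2, f3 and assembling the columns gives [[2, 3, -3], [1, -1, -2], [-1, -3, 0]].

[[2, 3, -3], [1, -1, -2], [-1, -3, 0]]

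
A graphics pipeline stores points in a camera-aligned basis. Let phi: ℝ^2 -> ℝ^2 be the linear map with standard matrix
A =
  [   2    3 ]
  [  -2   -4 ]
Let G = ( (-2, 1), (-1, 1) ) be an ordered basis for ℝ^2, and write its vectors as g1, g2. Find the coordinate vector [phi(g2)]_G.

(1, -3)

Compute phi(g2) = A g2 = (1, -2) in standard coordinates.
Then write this in G-coordinates: solve for y in y_1 g1 + y_2 g2 = (1, -2).
This gives y = (1, -3), which is column 2 of [phi]_G.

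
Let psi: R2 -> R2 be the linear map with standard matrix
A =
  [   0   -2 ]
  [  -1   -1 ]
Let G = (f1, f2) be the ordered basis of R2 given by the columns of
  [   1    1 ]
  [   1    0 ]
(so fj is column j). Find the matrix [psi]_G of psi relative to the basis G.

[[-2, -1], [0, 1]]

The j-th column of [psi]_G is [psi(fj)]_G.
psi(f1) = A f1 = <-2, -2> = -2f1 + 0·f2, so column 1 is <-2, 0>.
Repeating for f2 and assembling the columns gives [[-2, -1], [0, 1]].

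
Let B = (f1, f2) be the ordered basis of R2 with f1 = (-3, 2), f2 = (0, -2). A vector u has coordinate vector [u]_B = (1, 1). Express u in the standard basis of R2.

(-3, 0)

By definition u = f1 + f2.
Summing componentwise gives (-3, 0).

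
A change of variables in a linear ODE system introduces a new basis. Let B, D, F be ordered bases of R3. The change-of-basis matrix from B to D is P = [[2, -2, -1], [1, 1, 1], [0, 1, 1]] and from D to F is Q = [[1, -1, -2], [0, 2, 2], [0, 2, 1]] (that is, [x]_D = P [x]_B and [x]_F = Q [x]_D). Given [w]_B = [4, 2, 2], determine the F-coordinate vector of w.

[-14, 24, 20]

Apply P to get D-coordinates [2, 8, 4], then Q to get F-coordinates.
The result is [w]_F = [-14, 24, 20].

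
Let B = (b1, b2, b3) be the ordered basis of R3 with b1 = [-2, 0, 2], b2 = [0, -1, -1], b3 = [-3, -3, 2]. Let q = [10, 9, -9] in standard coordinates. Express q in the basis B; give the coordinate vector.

[1, 3, -4]

We seek scalars with c_1 b1 + ... + c_3 b3 = q; equivalently solve M c = q where the columns of M are b1, ..., b3.
Gaussian elimination on [M | q] yields c = (1, 3, -4).
Check: b1 + 3b2 - 4b3 = [10, 9, -9].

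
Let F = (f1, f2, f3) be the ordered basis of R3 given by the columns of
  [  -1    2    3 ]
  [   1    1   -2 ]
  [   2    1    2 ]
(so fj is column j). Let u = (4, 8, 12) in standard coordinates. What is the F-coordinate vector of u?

(4, 4, 0)

[u]_F is the unique c with M c = u, where M has columns f1, ..., f3.
Gaussian elimination on [M | u] yields c = (4, 4, 0).
Check: 4f1 + 4f2 + 0·f3 = (4, 8, 12).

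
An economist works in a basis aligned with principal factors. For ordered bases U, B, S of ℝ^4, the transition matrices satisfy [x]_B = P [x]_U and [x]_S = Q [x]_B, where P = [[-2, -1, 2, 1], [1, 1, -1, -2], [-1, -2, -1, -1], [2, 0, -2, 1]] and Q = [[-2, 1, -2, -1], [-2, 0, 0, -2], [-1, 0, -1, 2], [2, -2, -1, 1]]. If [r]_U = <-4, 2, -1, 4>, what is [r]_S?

Composing the changes, [r]_S = Q P [r]_U.
Q P = [[5, 7, -1, -3], [0, 2, 0, -4], [7, 3, -5, 2], [-3, -2, 5, 8]]; applying this to <-4, 2, -1, 4> gives <-17, -12, -9, 35>.

<-17, -12, -9, 35>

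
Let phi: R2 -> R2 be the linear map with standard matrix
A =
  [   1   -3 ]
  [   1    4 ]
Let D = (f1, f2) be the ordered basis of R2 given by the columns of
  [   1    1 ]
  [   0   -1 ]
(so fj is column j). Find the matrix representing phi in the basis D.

With P the matrix whose columns are f1, f2, [phi]_D = P^(-1) A P.
Column by column: phi(f1) = A f1 = <1, 1>; its D-coordinates <2, -1> give column 1.
Continuing for each basis vector yields [phi]_D = [[2, 1], [-1, 3]].

[[2, 1], [-1, 3]]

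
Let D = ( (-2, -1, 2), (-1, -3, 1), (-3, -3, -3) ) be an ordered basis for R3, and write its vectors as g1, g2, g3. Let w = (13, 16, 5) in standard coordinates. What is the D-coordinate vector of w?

(-1, -2, -3)

Write w = c_1 g1 + ... + c_3 g3 and solve for the c_i.
Solving this 3x3 system gives c = (-1, -2, -3).
Check: -g1 - 2g2 - 3g3 = (13, 16, 5).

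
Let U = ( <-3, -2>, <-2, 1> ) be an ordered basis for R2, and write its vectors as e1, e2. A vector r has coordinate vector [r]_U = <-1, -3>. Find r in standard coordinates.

The coordinates say r = -e1 - 3e2; adding the scaled basis vectors gives <9, -1>.

<9, -1>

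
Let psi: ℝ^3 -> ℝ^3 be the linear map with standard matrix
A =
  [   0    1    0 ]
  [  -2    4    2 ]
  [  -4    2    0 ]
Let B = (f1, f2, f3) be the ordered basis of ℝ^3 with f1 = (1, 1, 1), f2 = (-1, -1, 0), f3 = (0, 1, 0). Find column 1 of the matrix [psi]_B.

Compute psi(f1) = A f1 = (1, 4, -2) in standard coordinates.
Then write this in B-coordinates: solve for y in y_1 f1 + ... + y_3 f3 = (1, 4, -2).
This gives y = (-2, -3, 3), which is column 1 of [psi]_B.

(-2, -3, 3)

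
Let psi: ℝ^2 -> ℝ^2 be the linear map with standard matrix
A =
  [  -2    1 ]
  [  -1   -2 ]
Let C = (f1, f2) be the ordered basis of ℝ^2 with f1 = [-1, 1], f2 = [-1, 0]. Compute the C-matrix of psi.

With P the matrix whose columns are f1, f2, [psi]_C = P^(-1) A P.
Column by column: psi(f1) = A f1 = [3, -1]; its C-coordinates [-1, -2] give column 1.
Continuing for each basis vector yields [psi]_C = [[-1, 1], [-2, -3]].

[[-1, 1], [-2, -3]]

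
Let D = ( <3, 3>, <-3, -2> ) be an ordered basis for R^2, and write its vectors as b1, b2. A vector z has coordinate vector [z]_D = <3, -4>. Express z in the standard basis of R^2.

<21, 17>

The coordinates say z = 3b1 - 4b2; adding the scaled basis vectors gives <21, 17>.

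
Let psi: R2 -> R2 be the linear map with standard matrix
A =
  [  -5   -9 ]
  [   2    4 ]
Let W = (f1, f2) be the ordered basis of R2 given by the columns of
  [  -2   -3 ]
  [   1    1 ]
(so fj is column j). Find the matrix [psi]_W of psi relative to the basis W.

With P the matrix whose columns are f1, f2, [psi]_W = P^(-1) A P.
Column by column: psi(f1) = A f1 = (1, 0); its W-coordinates (1, -1) give column 1.
Continuing for each basis vector yields [psi]_W = [[1, 0], [-1, -2]].

[[1, 0], [-1, -2]]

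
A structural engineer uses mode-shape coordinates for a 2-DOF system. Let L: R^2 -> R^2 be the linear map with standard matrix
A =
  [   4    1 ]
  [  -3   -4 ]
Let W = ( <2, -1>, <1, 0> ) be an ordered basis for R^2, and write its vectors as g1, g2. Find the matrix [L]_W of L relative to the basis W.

The j-th column of [L]_W is [L(gj)]_W.
L(g1) = A g1 = <7, -2> = 2g1 + 3g2, so column 1 is <2, 3>.
Repeating for g2 and assembling the columns gives [[2, 3], [3, -2]].

[[2, 3], [3, -2]]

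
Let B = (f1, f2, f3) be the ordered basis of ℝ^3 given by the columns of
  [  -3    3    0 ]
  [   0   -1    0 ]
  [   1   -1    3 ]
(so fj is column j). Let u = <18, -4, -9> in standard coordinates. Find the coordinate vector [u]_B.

[u]_B is the unique c with M c = u, where M has columns f1, ..., f3.
Solving this 3x3 system gives c = (-2, 4, -1).
Check: -2f1 + 4f2 - f3 = <18, -4, -9>.

<-2, 4, -1>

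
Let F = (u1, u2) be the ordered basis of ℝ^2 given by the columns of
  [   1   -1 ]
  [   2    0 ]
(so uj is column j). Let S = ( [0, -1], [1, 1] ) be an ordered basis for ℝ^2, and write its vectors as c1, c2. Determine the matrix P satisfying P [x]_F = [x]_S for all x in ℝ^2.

[[-1, -1], [1, -1]]

Take x = uj: its F-coordinates are the j-th standard unit vector, so P e_j — column j of P — equals [uj]_S.
u1 = -c1 + c2, giving column 1 = [-1, 1]; repeating for each j gives P = [[-1, -1], [1, -1]].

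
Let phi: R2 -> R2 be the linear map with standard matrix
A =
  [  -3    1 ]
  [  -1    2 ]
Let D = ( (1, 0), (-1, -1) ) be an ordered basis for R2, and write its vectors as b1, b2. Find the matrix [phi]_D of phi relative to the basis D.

Let P have columns b1, b2. Then [phi]_D = P^(-1) A P.
Here det P = -1, so P^(-1) is integer; computing A P first and then P^(-1)(A P) gives [[-2, 3], [1, 1]].

[[-2, 3], [1, 1]]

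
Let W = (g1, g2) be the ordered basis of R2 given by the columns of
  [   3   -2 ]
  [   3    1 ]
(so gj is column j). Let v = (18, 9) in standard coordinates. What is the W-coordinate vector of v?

We seek scalars with c_1 g1 + c_2 g2 = v; equivalently solve M c = v where the columns of M are g1, g2.
System: 3c_1 - 2c_2 = 18, 3c_1 + c_2 = 9; solving gives c_1 = 4, c_2 = -3.
Check: 4g1 - 3g2 = (18, 9).

(4, -3)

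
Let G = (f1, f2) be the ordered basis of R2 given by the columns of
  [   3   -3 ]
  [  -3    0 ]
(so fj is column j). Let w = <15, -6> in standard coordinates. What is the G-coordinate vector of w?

[w]_G is the unique c with M c = w, where M has columns f1, f2.
System: 3c_1 - 3c_2 = 15, -3c_1 + 0c_2 = -6; solving gives c_1 = 2, c_2 = -3.
Check: 2f1 - 3f2 = <15, -6>.

<2, -3>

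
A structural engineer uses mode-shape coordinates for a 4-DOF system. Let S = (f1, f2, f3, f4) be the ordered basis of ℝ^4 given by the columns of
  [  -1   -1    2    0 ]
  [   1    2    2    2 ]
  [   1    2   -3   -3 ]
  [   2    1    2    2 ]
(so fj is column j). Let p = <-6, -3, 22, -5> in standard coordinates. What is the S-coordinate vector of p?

Write p = c_1 f1 + ... + c_4 f4 and solve for the c_i.
Row-reducing the augmented matrix [M | p] gives c = (1, 3, -1, -4).
Check: f1 + 3f2 - f3 - 4f4 = <-6, -3, 22, -5>.

<1, 3, -1, -4>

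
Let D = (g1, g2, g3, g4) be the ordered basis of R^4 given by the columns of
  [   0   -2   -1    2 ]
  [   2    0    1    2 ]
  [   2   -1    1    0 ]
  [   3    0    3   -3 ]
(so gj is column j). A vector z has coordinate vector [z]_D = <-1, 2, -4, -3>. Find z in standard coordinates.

z = M [z]_D, where M has columns g1, ..., g4.
Carrying out the matrix-vector product, z = <-6, -12, -8, -6>.

<-6, -12, -8, -6>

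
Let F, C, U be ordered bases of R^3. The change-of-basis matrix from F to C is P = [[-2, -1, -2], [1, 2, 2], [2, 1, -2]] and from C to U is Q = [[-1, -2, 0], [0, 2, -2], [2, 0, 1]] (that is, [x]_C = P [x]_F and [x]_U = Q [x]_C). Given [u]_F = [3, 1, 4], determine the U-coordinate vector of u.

[-11, 28, -31]

First [u]_C = P [u]_F = [-15, 13, -1].
Then [u]_U = Q [u]_C = [-11, 28, -31].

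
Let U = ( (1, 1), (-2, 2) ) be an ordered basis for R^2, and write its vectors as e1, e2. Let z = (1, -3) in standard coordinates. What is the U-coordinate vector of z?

We seek scalars with c_1 e1 + c_2 e2 = z; equivalently solve M c = z where the columns of M are e1, e2.
System: c_1 - 2c_2 = 1, c_1 + 2c_2 = -3; solving gives c_1 = -1, c_2 = -1.
Check: -e1 - e2 = (1, -3).

(-1, -1)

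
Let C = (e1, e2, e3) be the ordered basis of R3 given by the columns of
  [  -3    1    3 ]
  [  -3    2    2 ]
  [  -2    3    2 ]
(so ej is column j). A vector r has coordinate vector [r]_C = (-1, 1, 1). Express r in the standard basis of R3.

(7, 7, 7)

By definition r = -e1 + e2 + e3.
Summing componentwise gives (7, 7, 7).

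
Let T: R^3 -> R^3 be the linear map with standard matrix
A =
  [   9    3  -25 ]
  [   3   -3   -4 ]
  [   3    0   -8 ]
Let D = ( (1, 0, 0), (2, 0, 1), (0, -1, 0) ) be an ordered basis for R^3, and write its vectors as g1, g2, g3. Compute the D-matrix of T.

The j-th column of [T]_D is [T(gj)]_D.
T(g1) = A g1 = (9, 3, 3) = 3g1 + 3g2 - 3g3, so column 1 is (3, 3, -3).
Repeating for g2, g3 and assembling the columns gives [[3, -3, -3], [3, -2, 0], [-3, -2, -3]].

[[3, -3, -3], [3, -2, 0], [-3, -2, -3]]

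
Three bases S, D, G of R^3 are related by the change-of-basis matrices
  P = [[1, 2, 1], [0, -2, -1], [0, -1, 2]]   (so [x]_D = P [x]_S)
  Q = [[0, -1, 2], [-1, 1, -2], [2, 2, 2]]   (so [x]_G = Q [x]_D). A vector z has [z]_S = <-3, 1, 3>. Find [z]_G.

<15, -17, 4>

Apply P to get D-coordinates <2, -5, 5>, then Q to get G-coordinates.
The result is [z]_G = <15, -17, 4>.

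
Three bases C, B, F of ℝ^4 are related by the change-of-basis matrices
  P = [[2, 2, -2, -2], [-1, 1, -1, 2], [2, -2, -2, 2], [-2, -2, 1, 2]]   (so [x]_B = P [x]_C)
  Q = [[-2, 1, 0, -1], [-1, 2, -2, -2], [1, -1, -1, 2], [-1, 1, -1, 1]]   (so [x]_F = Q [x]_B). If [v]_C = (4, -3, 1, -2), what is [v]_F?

Apply P to get B-coordinates (4, -12, 8, -5), then Q to get F-coordinates.
The result is [v]_F = (-15, -34, -2, -29).

(-15, -34, -2, -29)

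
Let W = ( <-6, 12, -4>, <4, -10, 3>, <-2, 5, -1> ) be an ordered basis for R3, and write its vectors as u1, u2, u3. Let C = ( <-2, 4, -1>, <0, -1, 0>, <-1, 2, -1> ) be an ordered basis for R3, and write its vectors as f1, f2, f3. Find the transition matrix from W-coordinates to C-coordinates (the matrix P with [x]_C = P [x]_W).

Column j of P is [uj]_C, since P maps W-coordinates to C-coordinates.
Expressing u1 in C: u1 = 2f1 + 0·f2 + 2f3, so column 1 of P is <2, 0, 2>.
Doing the same for each uj gives P = [[2, -1, 1], [0, 2, -1], [2, -2, 0]].

[[2, -1, 1], [0, 2, -1], [2, -2, 0]]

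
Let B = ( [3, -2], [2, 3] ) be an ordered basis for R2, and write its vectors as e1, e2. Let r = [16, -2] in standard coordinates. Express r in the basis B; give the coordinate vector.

[4, 2]

We seek scalars with c_1 e1 + c_2 e2 = r; equivalently solve M c = r where the columns of M are e1, e2.
System: 3c_1 + 2c_2 = 16, -2c_1 + 3c_2 = -2; solving gives c_1 = 4, c_2 = 2.
Check: 4e1 + 2e2 = [16, -2].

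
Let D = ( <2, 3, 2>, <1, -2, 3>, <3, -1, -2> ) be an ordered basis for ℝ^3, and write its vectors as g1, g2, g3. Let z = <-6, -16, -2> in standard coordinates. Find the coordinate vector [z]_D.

<-4, 2, 0>

[z]_D is the unique c with M c = z, where M has columns g1, ..., g3.
Solving this 3x3 system gives c = (-4, 2, 0).
Check: -4g1 + 2g2 + 0·g3 = <-6, -16, -2>.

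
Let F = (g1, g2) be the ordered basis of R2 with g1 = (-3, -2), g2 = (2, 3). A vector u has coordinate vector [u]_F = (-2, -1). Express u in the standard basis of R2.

(4, 1)

u = M [u]_F, where M has columns g1, g2.
Carrying out the matrix-vector product, u = (4, 1).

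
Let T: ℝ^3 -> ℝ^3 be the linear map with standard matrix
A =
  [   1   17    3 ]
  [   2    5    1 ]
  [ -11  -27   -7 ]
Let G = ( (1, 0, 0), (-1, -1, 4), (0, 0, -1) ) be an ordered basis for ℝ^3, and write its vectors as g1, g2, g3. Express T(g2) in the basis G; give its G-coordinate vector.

Compute T(g2) = A g2 = (-6, -3, 10) in standard coordinates.
Then write this in G-coordinates: solve for y in y_1 g1 + ... + y_3 g3 = (-6, -3, 10).
This gives y = (-3, 3, 2), which is column 2 of [T]_G.

(-3, 3, 2)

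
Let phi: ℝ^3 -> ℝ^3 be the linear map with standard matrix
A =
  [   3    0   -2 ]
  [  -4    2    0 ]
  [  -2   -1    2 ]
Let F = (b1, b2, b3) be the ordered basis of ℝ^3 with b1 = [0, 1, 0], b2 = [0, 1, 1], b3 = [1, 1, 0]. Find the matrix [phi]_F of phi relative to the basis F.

Let P have columns b1, ..., b3. Then [phi]_F = P^(-1) A P.
Here det P = 1, so P^(-1) is integer; computing A P first and then P^(-1)(A P) gives [[3, 3, -2], [-1, 1, -3], [0, -2, 3]].

[[3, 3, -2], [-1, 1, -3], [0, -2, 3]]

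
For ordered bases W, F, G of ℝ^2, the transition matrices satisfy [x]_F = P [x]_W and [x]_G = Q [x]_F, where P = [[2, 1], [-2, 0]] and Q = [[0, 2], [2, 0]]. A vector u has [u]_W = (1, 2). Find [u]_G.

First [u]_F = P [u]_W = (4, -2).
Then [u]_G = Q [u]_F = (-4, 8).

(-4, 8)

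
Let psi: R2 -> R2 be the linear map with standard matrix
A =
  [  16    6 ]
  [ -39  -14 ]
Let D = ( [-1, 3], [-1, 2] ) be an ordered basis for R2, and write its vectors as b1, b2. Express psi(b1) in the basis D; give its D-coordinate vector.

[1, -3]

Column 1 of [psi]_D is the D-coordinate vector of psi(b1).
In standard coordinates psi(b1) = A b1 = [2, -3].
Converting to D: [2, -3] = b1 - 3b2, so the coordinate vector is [1, -3].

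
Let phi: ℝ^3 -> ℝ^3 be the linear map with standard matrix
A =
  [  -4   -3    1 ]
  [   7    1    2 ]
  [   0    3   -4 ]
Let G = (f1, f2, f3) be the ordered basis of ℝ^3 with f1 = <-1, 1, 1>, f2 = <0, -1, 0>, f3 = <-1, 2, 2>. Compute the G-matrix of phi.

[[-3, -3, 2], [3, -2, -1], [1, 0, -2]]

With P the matrix whose columns are f1, ..., f3, [phi]_G = P^(-1) A P.
Column by column: phi(f1) = A f1 = <2, -4, -1>; its G-coordinates <-3, 3, 1> give column 1.
Continuing for each basis vector yields [phi]_G = [[-3, -3, 2], [3, -2, -1], [1, 0, -2]].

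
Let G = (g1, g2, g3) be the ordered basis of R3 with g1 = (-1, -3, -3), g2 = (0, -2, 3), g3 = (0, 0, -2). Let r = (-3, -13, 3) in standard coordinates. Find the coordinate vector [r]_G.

(3, 2, -3)

Write r = c_1 g1 + ... + c_3 g3 and solve for the c_i.
Solving this 3x3 system gives c = (3, 2, -3).
Check: 3g1 + 2g2 - 3g3 = (-3, -13, 3).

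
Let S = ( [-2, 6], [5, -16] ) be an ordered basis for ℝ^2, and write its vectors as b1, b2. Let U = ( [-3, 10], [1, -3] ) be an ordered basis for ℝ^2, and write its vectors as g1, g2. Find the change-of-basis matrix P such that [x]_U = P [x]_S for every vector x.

[[0, -1], [-2, 2]]

Take x = bj: its S-coordinates are the j-th standard unit vector, so P e_j — column j of P — equals [bj]_U.
b1 = 0·g1 - 2g2, giving column 1 = [0, -2]; repeating for each j gives P = [[0, -1], [-2, 2]].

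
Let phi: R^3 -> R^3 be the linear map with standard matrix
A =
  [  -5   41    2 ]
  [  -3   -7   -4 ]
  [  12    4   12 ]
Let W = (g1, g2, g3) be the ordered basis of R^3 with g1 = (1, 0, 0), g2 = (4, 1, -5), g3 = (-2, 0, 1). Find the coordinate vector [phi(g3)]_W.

(0, 2, -2)

Column 3 of [phi]_W is the W-coordinate vector of phi(g3).
In standard coordinates phi(g3) = A g3 = (12, 2, -12).
Converting to W: (12, 2, -12) = 0·g1 + 2g2 - 2g3, so the coordinate vector is (0, 2, -2).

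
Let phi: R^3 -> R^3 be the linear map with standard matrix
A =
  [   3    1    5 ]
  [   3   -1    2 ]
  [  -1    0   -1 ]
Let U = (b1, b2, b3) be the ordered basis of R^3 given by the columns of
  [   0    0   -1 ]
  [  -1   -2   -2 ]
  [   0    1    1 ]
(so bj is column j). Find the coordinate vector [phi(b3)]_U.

Column 3 of [phi]_U is the U-coordinate vector of phi(b3).
In standard coordinates phi(b3) = A b3 = (0, 1, 0).
Converting to U: (0, 1, 0) = -b1 + 0·b2 + 0·b3, so the coordinate vector is (-1, 0, 0).

(-1, 0, 0)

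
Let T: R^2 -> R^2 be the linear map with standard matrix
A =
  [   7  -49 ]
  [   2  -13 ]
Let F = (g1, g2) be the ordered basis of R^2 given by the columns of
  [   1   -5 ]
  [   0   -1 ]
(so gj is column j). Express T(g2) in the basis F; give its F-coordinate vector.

Column 2 of [T]_F is the F-coordinate vector of T(g2).
In standard coordinates T(g2) = A g2 = (14, 3).
Converting to F: (14, 3) = -g1 - 3g2, so the coordinate vector is (-1, -3).

(-1, -3)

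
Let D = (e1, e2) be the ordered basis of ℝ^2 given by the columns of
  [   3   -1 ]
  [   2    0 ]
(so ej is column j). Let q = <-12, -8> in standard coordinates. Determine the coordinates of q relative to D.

Write q = c_1 e1 + c_2 e2 and solve for the c_i.
System: 3c_1 - c_2 = -12, 2c_1 + 0c_2 = -8; solving gives c_1 = -4, c_2 = 0.
Check: -4e1 + 0·e2 = <-12, -8>.

<-4, 0>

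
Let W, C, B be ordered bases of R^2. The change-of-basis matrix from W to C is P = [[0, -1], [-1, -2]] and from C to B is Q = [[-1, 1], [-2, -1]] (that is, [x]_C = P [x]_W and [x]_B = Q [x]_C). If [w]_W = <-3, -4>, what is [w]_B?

<7, -19>

Composing the changes, [w]_B = Q P [w]_W.
Q P = [[-1, -1], [1, 4]]; applying this to <-3, -4> gives <7, -19>.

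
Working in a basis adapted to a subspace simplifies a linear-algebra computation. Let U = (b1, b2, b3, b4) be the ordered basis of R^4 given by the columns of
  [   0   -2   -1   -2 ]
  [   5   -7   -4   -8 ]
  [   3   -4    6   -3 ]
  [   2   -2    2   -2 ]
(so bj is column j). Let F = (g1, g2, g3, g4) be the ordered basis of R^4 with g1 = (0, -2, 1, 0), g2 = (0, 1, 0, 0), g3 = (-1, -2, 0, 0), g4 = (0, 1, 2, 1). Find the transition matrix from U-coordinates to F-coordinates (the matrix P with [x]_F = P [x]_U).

Let M have columns bj and N have columns gj. Then for every x, N [x]_F = x = M [x]_U, so P = N^(-1) M.
Since det N = 1, N^(-1) has integer entries; multiplying gives P = [[-1, 0, 2, 1], [1, -1, 0, 0], [0, 2, 1, 2], [2, -2, 2, -2]].

[[-1, 0, 2, 1], [1, -1, 0, 0], [0, 2, 1, 2], [2, -2, 2, -2]]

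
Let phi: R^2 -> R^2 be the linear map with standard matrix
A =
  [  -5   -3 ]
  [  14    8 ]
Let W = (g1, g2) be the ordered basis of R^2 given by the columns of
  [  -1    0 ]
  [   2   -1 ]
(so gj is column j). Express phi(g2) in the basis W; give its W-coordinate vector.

Compute phi(g2) = A g2 = (3, -8) in standard coordinates.
Then write this in W-coordinates: solve for y in y_1 g1 + y_2 g2 = (3, -8).
This gives y = (-3, 2), which is column 2 of [phi]_W.

(-3, 2)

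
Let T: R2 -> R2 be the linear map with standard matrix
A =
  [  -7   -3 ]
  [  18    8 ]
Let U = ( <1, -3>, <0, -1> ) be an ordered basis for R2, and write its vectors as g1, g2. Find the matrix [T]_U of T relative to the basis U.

[[2, 3], [0, -1]]

Let P have columns g1, g2. Then [T]_U = P^(-1) A P.
Here det P = -1, so P^(-1) is integer; computing A P first and then P^(-1)(A P) gives [[2, 3], [0, -1]].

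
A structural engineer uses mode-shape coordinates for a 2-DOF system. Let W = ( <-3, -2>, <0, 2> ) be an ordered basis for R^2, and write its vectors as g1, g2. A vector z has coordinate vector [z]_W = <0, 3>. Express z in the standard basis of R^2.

z = M [z]_W, where M has columns g1, g2.
Carrying out the matrix-vector product, z = <0, 6>.

<0, 6>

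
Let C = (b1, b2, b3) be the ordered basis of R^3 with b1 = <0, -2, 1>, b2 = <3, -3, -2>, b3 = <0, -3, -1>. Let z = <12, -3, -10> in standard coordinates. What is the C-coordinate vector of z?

<-3, 4, -1>

[z]_C is the unique c with M c = z, where M has columns b1, ..., b3.
Solving this 3x3 system gives c = (-3, 4, -1).
Check: -3b1 + 4b2 - b3 = <12, -3, -10>.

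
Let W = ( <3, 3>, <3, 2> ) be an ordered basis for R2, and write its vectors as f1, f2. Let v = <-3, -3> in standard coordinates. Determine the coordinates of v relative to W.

[v]_W is the unique c with M c = v, where M has columns f1, f2.
System: 3c_1 + 3c_2 = -3, 3c_1 + 2c_2 = -3; solving gives c_1 = -1, c_2 = 0.
Check: -f1 + 0·f2 = <-3, -3>.

<-1, 0>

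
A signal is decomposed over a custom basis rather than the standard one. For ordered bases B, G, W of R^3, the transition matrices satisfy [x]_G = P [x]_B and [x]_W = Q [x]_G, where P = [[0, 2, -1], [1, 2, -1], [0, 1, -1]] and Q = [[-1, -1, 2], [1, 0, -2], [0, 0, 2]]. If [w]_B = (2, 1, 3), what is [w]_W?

Apply P to get G-coordinates (-1, 1, -2), then Q to get W-coordinates.
The result is [w]_W = (-4, 3, -4).

(-4, 3, -4)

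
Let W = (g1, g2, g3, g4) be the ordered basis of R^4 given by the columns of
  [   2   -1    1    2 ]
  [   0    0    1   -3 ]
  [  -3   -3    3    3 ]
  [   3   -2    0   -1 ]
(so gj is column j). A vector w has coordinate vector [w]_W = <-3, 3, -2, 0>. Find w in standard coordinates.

The coordinates say w = -3g1 + 3g2 - 2g3 + 0·g4; adding the scaled basis vectors gives <-11, -2, -6, -15>.

<-11, -2, -6, -15>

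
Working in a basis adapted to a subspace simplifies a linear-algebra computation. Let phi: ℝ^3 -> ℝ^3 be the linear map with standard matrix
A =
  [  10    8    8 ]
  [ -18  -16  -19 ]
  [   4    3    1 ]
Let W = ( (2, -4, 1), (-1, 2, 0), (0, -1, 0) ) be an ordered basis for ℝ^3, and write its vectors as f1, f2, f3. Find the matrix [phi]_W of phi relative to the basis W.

The j-th column of [phi]_W is [phi(fj)]_W.
phi(f1) = A f1 = (-4, 9, -3) = -3f1 - 2f2 - f3, so column 1 is (-3, -2, -1).
Repeating for f2, f3 and assembling the columns gives [[-3, 2, -3], [-2, -2, 2], [-1, 2, 0]].

[[-3, 2, -3], [-2, -2, 2], [-1, 2, 0]]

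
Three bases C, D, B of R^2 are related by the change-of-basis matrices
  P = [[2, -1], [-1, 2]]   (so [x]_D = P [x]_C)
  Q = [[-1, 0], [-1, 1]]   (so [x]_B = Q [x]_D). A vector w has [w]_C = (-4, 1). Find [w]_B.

First [w]_D = P [w]_C = (-9, 6).
Then [w]_B = Q [w]_D = (9, 15).

(9, 15)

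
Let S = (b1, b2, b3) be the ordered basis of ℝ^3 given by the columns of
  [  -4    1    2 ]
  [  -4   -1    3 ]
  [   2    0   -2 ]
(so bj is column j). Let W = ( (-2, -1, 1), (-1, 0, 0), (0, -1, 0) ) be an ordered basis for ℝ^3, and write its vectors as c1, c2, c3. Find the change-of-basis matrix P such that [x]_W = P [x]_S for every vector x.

[[2, 0, -2], [0, -1, 2], [2, 1, -1]]

Column j of P is [bj]_W, since P maps S-coordinates to W-coordinates.
Expressing b1 in W: b1 = 2c1 + 0·c2 + 2c3, so column 1 of P is (2, 0, 2).
Doing the same for each bj gives P = [[2, 0, -2], [0, -1, 2], [2, 1, -1]].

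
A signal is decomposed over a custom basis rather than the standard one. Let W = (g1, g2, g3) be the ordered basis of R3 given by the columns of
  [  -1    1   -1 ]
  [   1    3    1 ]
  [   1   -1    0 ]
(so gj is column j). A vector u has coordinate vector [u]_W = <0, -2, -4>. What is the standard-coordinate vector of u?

By definition u = 0·g1 - 2g2 - 4g3.
Summing componentwise gives <2, -10, 2>.

<2, -10, 2>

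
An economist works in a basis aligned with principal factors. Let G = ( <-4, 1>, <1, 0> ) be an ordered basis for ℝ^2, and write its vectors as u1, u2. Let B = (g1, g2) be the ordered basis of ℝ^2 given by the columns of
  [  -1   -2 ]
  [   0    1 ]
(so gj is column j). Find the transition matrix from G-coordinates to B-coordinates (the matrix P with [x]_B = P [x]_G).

[[2, -1], [1, 0]]

Column j of P is [uj]_B, since P maps G-coordinates to B-coordinates.
Expressing u1 in B: u1 = 2g1 + g2, so column 1 of P is <2, 1>.
Doing the same for each uj gives P = [[2, -1], [1, 0]].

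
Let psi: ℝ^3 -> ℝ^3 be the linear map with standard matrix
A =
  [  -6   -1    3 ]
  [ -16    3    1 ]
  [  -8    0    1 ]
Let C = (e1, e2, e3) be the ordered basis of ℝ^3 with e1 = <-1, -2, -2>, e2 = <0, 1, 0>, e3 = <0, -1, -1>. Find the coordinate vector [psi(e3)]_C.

<2, -3, -3>

Compute psi(e3) = A e3 = <-2, -4, -1> in standard coordinates.
Then write this in C-coordinates: solve for y in y_1 e1 + ... + y_3 e3 = <-2, -4, -1>.
This gives y = <2, -3, -3>, which is column 3 of [psi]_C.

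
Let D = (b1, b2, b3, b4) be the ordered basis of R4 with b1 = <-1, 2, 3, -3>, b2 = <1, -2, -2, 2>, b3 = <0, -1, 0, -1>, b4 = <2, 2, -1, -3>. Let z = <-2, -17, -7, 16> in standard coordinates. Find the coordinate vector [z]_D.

<-2, 2, 3, -3>

We seek scalars with c_1 b1 + ... + c_4 b4 = z; equivalently solve M c = z where the columns of M are b1, ..., b4.
Row-reducing the augmented matrix [M | z] gives c = (-2, 2, 3, -3).
Check: -2b1 + 2b2 + 3b3 - 3b4 = <-2, -17, -7, 16>.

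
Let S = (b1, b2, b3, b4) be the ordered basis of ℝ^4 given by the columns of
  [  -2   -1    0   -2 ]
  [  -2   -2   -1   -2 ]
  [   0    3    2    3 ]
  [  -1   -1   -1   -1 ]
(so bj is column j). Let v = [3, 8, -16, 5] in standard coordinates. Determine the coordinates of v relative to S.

Write v = c_1 b1 + ... + c_4 b4 and solve for the c_i.
Row-reducing the augmented matrix [M | v] gives c = (1, -3, -2, -1).
Check: b1 - 3b2 - 2b3 - b4 = [3, 8, -16, 5].

[1, -3, -2, -1]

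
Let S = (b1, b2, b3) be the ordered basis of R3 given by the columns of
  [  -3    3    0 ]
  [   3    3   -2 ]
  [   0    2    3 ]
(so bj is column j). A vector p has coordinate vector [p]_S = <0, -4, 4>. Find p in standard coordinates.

<-12, -20, 4>

p = M [p]_S, where M has columns b1, ..., b3.
Carrying out the matrix-vector product, p = <-12, -20, 4>.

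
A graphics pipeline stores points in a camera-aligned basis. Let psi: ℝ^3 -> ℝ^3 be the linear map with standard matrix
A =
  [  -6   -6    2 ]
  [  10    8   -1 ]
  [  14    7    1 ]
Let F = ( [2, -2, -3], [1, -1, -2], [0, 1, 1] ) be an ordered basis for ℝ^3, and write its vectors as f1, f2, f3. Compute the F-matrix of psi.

[[-2, -3, -3], [-2, 2, 2], [1, 0, 3]]

The j-th column of [psi]_F is [psi(fj)]_F.
psi(f1) = A f1 = [-6, 7, 11] = -2f1 - 2f2 + f3, so column 1 is [-2, -2, 1].
Repeating for f2, f3 and assembling the columns gives [[-2, -3, -3], [-2, 2, 2], [1, 0, 3]].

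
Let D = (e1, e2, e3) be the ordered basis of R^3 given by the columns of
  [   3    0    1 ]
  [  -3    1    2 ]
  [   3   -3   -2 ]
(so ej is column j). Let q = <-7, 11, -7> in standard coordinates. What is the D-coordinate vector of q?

We seek scalars with c_1 e1 + ... + c_3 e3 = q; equivalently solve M c = q where the columns of M are e1, ..., e3.
Solving this 3x3 system gives c = (-3, -2, 2).
Check: -3e1 - 2e2 + 2e3 = <-7, 11, -7>.

<-3, -2, 2>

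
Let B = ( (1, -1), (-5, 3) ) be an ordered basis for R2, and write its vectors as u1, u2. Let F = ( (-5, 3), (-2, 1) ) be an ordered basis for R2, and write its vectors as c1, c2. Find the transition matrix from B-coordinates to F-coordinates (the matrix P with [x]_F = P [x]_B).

Take x = uj: its B-coordinates are the j-th standard unit vector, so P e_j — column j of P — equals [uj]_F.
u1 = -c1 + 2c2, giving column 1 = (-1, 2); repeating for each j gives P = [[-1, 1], [2, 0]].

[[-1, 1], [2, 0]]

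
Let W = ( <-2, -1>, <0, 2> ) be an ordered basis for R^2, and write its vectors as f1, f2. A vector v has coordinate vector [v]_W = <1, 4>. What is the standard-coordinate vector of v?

v = M [v]_W, where M has columns f1, f2.
Carrying out the matrix-vector product, v = <-2, 7>.

<-2, 7>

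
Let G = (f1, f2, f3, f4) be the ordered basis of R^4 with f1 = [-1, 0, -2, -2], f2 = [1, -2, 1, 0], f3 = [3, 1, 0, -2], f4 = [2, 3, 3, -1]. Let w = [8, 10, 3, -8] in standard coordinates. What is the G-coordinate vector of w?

Write w = c_1 f1 + ... + c_4 f4 and solve for the c_i.
Gaussian elimination on [M | w] yields c = (1, -1, 2, 2).
Check: f1 - f2 + 2f3 + 2f4 = [8, 10, 3, -8].

[1, -1, 2, 2]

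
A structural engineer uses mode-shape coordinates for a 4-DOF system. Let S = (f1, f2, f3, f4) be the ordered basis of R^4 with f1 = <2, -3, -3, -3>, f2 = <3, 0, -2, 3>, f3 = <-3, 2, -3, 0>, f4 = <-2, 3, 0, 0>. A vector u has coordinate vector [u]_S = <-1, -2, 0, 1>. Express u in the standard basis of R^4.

<-10, 6, 7, -3>

By definition u = -f1 - 2f2 + 0·f3 + f4.
Summing componentwise gives <-10, 6, 7, -3>.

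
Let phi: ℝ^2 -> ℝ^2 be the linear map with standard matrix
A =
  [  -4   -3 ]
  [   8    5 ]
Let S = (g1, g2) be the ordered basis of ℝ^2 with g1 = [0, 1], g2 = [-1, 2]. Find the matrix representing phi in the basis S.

[[-1, -2], [3, 2]]

The j-th column of [phi]_S is [phi(gj)]_S.
phi(g1) = A g1 = [-3, 5] = -g1 + 3g2, so column 1 is [-1, 3].
Repeating for g2 and assembling the columns gives [[-1, -2], [3, 2]].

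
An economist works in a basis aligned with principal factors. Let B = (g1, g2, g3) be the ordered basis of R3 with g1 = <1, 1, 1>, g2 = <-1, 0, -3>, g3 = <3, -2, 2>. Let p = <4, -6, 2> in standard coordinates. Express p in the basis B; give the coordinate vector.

<-2, 0, 2>

[p]_B is the unique c with M c = p, where M has columns g1, ..., g3.
Solving this 3x3 system gives c = (-2, 0, 2).
Check: -2g1 + 0·g2 + 2g3 = <4, -6, 2>.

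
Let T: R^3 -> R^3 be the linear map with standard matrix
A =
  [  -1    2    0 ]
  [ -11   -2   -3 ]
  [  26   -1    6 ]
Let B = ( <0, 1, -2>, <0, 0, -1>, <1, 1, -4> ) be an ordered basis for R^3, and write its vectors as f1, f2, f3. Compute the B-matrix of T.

With P the matrix whose columns are f1, ..., f3, [T]_B = P^(-1) A P.
Column by column: T(f1) = A f1 = <2, 4, -13>; its B-coordinates <2, 1, 2> give column 1.
Continuing for each basis vector yields [T]_B = [[2, 3, -2], [1, 0, -1], [2, 0, 1]].

[[2, 3, -2], [1, 0, -1], [2, 0, 1]]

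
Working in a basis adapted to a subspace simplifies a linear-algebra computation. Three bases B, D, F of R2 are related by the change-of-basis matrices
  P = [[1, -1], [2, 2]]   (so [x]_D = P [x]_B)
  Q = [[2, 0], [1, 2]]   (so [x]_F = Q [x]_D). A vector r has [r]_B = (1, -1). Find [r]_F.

(4, 2)

First [r]_D = P [r]_B = (2, 0).
Then [r]_F = Q [r]_D = (4, 2).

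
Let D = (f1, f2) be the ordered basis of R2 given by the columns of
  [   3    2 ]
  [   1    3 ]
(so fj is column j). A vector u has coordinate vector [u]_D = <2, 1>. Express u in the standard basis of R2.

By definition u = 2f1 + f2.
Summing componentwise gives <8, 5>.

<8, 5>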